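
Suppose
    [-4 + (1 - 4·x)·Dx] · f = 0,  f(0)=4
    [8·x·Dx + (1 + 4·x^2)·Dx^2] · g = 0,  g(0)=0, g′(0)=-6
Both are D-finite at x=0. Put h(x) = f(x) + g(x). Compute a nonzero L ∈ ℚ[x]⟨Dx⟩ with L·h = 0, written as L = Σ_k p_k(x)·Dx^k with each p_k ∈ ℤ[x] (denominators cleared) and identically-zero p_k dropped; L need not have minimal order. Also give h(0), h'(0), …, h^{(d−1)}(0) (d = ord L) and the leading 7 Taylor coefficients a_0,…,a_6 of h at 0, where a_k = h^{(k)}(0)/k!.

L = (-8 + 128·x + 96·x^2)·Dx + (13 - 8·x + 100·x^2 + 96·x^3)·Dx^2 + (-1 + 3·x + 12·x^3 + 16·x^4)·Dx^3  (order 3).
h: a_k = 4, 10, 64, 264, 1024, 20384/5, 16384, …
ICs: h(0) = 4, h′(0) = 10, h′′(0) = 128.

f: a_k = 4, 16, 64, 256, 1024, 4096, 16384, …
g: a_k = 0, -6, 0, 8, 0, -96/5, 0, …
L₀ := lclm(L_f,L_g); ord L₀ ≤ 1+2.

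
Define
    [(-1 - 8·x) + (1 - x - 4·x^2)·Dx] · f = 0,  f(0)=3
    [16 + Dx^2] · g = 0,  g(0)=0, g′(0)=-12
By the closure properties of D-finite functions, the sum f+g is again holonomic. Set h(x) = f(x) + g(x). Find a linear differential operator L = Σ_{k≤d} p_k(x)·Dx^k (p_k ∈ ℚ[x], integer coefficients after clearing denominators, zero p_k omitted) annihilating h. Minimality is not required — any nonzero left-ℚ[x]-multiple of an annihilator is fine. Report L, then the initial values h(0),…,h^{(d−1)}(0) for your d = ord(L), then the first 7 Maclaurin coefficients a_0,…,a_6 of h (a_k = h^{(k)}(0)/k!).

L = (560 + 4608·x + 1664·x^2 + 6144·x^3 + 10240·x^4 + 16384·x^5) + (-208 + 272·x + 896·x^2 - 1408·x^3 - 1536·x^4 + 6144·x^5 + 8192·x^6)·Dx + (35 + 288·x + 104·x^2 + 384·x^3 + 640·x^4 + 1024·x^5)·Dx^2 + (-13 + 17·x + 56·x^2 - 88·x^3 - 96·x^4 + 384·x^5 + 512·x^6)·Dx^3  (order 3).
h: a_k = 3, -9, 15, 59, 87, 847/5, 543, …
ICs: h(0) = 3, h′(0) = -9, h′′(0) = 30.

f: a_k = 3, 3, 15, 27, 87, 195, 543, …
g: a_k = 0, -12, 0, 32, 0, -128/5, 0, …
Sum ⇒ L₀ = lclm(L_f,L_g) in ℚ(x)⟨Dx⟩.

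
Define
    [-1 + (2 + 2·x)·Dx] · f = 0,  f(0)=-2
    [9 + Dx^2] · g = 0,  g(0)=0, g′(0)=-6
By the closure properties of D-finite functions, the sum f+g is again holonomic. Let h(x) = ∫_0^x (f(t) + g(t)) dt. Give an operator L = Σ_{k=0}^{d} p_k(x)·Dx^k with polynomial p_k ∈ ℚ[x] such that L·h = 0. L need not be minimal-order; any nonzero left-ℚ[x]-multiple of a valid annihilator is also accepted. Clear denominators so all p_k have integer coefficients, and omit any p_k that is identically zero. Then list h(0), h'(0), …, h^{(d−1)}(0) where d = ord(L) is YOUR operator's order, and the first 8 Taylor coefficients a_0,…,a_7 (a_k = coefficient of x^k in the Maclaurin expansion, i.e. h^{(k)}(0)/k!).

L = (-351 - 648·x - 324·x^2)·Dx + (630 + 1926·x + 1944·x^2 + 648·x^3)·Dx^2 + (-39 - 72·x - 36·x^2)·Dx^3 + (70 + 214·x + 216·x^2 + 72·x^3)·Dx^4  (order 4).
h: a_k = 0, -2, -7/2, 1/12, 71/32, 1/64, -2627/3840, 3/512, …
ICs: h(0) = 0, h′(0) = -2, h′′(0) = -7, h′′′(0) = 1/2.

f: a_k = -2, -1, 1/4, -1/8, 5/64, -7/128, 21/512, -33/1024, …
g: a_k = 0, -6, 0, 9, 0, -81/20, 0, 243/280, …
f+g: L₀ = lclm(L_f,L_g), ord ≤ 1+2.
∫: right-multiply L₀ by Dx.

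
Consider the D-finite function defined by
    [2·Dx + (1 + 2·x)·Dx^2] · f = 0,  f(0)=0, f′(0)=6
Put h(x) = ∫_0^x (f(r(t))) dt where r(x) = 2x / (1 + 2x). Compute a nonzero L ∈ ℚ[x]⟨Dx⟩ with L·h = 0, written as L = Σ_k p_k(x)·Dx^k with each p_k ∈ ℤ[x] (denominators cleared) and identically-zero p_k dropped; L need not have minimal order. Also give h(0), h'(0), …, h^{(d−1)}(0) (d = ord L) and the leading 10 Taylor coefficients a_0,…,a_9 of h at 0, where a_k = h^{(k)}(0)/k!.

L = (8 + 24·x)·Dx^2 + (1 + 8·x + 12·x^2)·Dx^3  (order 3).
h: a_k = 0, 0, 6, -16, 52, -192, 3872/5, -3328, 104928/7, -209920/3, …
ICs: h(0) = 0, h′(0) = 0, h′′(0) = 12.

f: a_k = 0, 6, -6, 8, -12, 96/5, -32, 384/7, -96, 512/3, …
f∘r: x↦r, Dx↦Dx/r' in L_f ⇒ L₀.
Integrate: L := L₀·Dx.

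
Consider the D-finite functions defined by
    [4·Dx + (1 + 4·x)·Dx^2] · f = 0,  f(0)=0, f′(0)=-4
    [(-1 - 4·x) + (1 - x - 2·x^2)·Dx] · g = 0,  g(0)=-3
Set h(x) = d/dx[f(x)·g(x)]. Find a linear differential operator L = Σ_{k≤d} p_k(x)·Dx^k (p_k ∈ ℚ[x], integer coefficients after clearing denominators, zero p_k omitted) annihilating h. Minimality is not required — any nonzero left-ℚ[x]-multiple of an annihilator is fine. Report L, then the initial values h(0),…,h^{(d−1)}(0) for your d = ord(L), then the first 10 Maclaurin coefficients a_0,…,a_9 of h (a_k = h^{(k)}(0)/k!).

L = (36 + 144·x + 288·x^2) + (-1 + 24·x + 168·x^2 + 224·x^3)·Dx + (-1 - 7·x - 6·x^2 + 32·x^3 + 32·x^4)·Dx^2  (order 2).
h: a_k = 12, -24, 228, -560, 3132, -51048/5, 230052/5, -1198752/7, 24923076/35, -58435544/21, …
ICs: h(0) = 12, h′(0) = -24.

f: a_k = 0, -4, 8, -64/3, 64, -1024/5, 2048/3, -16384/7, 8192, -262144/9, …
g: a_k = -3, -3, -9, -15, -33, -63, -129, -255, -513, -1023, …
Product ⇒ symmetric product L₀, ord ≤ 2.
Differentiate: ansatz ord ≤ ord L₀ ⇒ L.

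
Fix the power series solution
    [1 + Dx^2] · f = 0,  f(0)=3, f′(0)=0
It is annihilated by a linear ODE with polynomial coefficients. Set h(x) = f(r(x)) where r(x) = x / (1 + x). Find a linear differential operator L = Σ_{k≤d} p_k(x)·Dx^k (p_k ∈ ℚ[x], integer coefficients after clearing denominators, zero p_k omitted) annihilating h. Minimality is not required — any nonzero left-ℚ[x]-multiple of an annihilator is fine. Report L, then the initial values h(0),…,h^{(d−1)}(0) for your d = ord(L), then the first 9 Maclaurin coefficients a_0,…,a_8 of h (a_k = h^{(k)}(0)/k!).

f: a_k = 3, 0, -3/2, 0, 1/8, 0, -1/240, 0, 1/13440, …
f∘r: x↦r, Dx↦Dx/r' in L_f ⇒ L₀.
L = 1 + (2 + 6·x + 6·x^2 + 2·x^3)·Dx + (1 + 4·x + 6·x^2 + 4·x^3 + x^4)·Dx^2  (order 2).
h: a_k = 3, 0, -3/2, 3, -35/8, 11/2, -1501/240, 261/40, -16699/2688, …
ICs: h(0) = 3, h′(0) = 0.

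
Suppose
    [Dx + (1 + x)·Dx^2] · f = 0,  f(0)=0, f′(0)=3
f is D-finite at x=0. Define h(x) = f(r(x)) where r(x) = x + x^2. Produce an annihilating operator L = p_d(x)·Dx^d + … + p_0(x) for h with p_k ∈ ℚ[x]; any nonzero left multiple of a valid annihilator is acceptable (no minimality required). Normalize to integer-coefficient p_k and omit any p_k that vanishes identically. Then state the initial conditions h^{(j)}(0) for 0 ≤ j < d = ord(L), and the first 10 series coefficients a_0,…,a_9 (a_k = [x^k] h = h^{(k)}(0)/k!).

L = (-1 + 2·x + 2·x^2)·Dx + (1 + 3·x + 3·x^2 + 2·x^3)·Dx^2  (order 2).
h: a_k = 0, 3, 3/2, -2, 3/4, 3/5, -1, 3/7, 3/8, -2/3, …
ICs: h(0) = 0, h′(0) = 3.

f: a_k = 0, 3, -3/2, 1, -3/4, 3/5, -1/2, 3/7, -3/8, 1/3, …
f∘r: x↦r, Dx↦Dx/r' in L_f ⇒ L₀.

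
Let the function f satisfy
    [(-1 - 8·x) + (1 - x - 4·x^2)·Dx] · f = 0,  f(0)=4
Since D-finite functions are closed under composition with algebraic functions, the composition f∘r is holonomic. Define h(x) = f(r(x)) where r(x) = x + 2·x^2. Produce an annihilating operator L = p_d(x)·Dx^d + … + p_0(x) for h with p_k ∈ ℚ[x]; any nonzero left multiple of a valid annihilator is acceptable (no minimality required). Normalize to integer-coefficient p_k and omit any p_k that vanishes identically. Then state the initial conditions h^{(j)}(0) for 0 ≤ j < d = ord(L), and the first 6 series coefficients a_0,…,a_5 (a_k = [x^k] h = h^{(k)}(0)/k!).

f: a_k = 4, 4, 20, 36, 116, 260, …
Substitute x→r, Dx→(1/r')Dx; clear ⇒ L₀.
L = (1 + 12·x + 48·x^2 + 64·x^3) + (-1 + x + 6·x^2 + 16·x^3 + 16·x^4)·Dx  (order 1).
h: a_k = 4, 4, 28, 116, 412, 1620, …
ICs: h(0) = 4.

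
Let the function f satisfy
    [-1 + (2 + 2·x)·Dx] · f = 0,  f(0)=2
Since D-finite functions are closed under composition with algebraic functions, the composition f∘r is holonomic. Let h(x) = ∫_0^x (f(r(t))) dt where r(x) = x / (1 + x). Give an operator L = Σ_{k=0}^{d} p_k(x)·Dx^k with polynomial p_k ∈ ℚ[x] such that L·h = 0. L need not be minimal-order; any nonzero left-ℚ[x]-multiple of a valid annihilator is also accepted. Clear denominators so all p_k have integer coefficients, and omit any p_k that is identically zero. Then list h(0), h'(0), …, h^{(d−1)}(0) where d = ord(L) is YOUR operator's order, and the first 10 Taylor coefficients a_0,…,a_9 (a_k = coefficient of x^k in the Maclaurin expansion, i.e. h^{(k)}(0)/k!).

f: a_k = 2, 1, -1/4, 1/8, -5/64, 7/128, -21/512, 33/1024, -429/16384, 715/32768, …
Change of var in L_f (x↦r) gives L₀.
Integrate: L := L₀·Dx.
L = -Dx + (2 + 6·x + 4·x^2)·Dx^2  (order 2).
h: a_k = 0, 2, 1/2, -5/12, 13/32, -141/320, 133/256, -2353/3584, 7205/8192, -182461/147456, …
ICs: h(0) = 0, h′(0) = 2.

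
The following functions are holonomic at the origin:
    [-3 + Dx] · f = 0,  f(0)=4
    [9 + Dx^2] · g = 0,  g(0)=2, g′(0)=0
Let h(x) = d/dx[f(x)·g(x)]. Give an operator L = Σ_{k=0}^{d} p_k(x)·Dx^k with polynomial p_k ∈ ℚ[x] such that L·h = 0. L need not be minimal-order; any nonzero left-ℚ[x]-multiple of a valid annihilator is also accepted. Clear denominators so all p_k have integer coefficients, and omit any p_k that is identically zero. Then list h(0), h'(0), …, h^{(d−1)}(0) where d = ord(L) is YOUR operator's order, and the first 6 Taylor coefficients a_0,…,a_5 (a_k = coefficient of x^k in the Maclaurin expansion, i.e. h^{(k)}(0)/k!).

L = 18 - 6·Dx + Dx^2  (order 2).
h: a_k = 24, 0, -216, -432, -324, 0, …
ICs: h(0) = 24, h′(0) = 0.

f: a_k = 4, 12, 18, 18, 27/2, 81/10, …
g: a_k = 2, 0, -9, 0, 27/4, 0, …
f·g: L₀ = L_f ⊗_s L_g, ord ≤ 1·2.
Derive L from L₀ (diff closure).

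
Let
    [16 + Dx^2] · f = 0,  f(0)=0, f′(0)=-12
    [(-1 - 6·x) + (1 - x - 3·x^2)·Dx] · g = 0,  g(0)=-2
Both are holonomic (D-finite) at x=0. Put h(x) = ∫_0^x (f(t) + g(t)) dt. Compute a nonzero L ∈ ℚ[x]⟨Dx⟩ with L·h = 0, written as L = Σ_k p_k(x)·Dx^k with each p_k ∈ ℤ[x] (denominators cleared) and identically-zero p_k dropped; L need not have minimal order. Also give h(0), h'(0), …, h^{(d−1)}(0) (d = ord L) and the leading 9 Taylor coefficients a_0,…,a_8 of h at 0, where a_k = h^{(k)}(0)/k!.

L = (-464 - 2816·x - 416·x^2 - 2112·x^3 - 5760·x^4 - 6912·x^5)·Dx + (192 - 304·x - 672·x^2 + 1312·x^3 + 1008·x^4 - 3456·x^5 - 3456·x^6)·Dx^2 + (-29 - 176·x - 26·x^2 - 132·x^3 - 360·x^4 - 432·x^5)·Dx^3 + (12 - 19·x - 42·x^2 + 82·x^3 + 63·x^4 - 216·x^5 - 216·x^6)·Dx^4  (order 4).
h: a_k = 0, -2, -7, -8/3, 9/2, -38/5, -88/5, -194/7, -22273/420, …
ICs: h(0) = 0, h′(0) = -2, h′′(0) = -14, h′′′(0) = -16.

f: a_k = 0, -12, 0, 32, 0, -128/5, 0, 1024/105, 0, …
g: a_k = -2, -2, -8, -14, -38, -80, -194, -434, -1016, …
Sum ⇒ L₀ = lclm(L_f,L_g) in ℚ(x)⟨Dx⟩.
h=∫₀ˣh₀: take L = L₀·Dx.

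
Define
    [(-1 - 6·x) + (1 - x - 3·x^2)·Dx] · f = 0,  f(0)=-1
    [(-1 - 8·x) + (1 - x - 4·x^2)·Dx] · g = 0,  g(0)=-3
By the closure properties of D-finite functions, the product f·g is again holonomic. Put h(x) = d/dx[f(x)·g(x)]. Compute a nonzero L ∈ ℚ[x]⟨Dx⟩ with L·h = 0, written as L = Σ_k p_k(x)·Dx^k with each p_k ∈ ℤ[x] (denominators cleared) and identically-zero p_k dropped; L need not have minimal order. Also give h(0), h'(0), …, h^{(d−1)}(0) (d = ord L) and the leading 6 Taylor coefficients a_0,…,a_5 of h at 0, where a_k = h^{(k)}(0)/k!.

L = (20 + 30·x - 12·x^2 - 768·x^3 - 708·x^4 + 2520·x^5 + 2880·x^6) + (-2 - 8·x + 57·x^2 + 64·x^3 - 330·x^4 - 285·x^5 + 588·x^6 + 576·x^7)·Dx  (order 1).
h: a_k = 6, 60, 225, 1008, 3360, 11826, …
ICs: h(0) = 6.

f: a_k = -1, -1, -4, -7, -19, -40, …
g: a_k = -3, -3, -15, -27, -87, -195, …
L₀ := L_f ⊗_s L_g (sym. prod.), ord ≤ 1.
Differentiate: ansatz ord ≤ ord L₀ ⇒ L.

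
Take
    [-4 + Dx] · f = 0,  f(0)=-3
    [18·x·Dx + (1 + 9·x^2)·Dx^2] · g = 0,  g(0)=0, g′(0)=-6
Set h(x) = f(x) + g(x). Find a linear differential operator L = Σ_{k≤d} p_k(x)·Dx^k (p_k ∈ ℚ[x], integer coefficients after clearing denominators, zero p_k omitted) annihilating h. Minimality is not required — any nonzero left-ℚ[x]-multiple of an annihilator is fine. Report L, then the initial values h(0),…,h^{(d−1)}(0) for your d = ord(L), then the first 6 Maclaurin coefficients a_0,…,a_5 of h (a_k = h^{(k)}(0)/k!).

f: a_k = -3, -12, -24, -32, -32, -128/5, …
g: a_k = 0, -6, 0, 18, 0, -486/5, …
L₀ := lclm(L_f,L_g); ord L₀ ≤ 1+2.
L = (36 - 144·x - 972·x^2 - 1296·x^3)·Dx + (-17 + 99·x^2 - 648·x^4)·Dx^2 + (2 + 9·x + 36·x^2 + 81·x^3 + 162·x^4)·Dx^3  (order 3).
h: a_k = -3, -18, -24, -14, -32, -614/5, …
ICs: h(0) = -3, h′(0) = -18, h′′(0) = -48.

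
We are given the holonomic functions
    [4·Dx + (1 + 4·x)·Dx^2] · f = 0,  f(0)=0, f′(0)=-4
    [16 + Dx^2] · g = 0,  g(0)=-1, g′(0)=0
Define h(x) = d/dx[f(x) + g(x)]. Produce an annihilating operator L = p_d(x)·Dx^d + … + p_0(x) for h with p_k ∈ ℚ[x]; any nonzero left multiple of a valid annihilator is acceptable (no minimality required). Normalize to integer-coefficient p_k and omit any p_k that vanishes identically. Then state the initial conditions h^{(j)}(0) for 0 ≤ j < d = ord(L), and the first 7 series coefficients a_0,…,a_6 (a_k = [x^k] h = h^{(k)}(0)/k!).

L = (448 + 512·x + 1024·x^2) + (48 + 320·x + 768·x^2 + 1024·x^3)·Dx + (28 + 32·x + 64·x^2)·Dx^2 + (3 + 20·x + 48·x^2 + 64·x^3)·Dx^3  (order 3).
h: a_k = -4, 32, -64, 640/3, -1024, 61952/15, -16384, …
ICs: h(0) = -4, h′(0) = 32, h′′(0) = -128.

f: a_k = 0, -4, 8, -64/3, 64, -1024/5, 2048/3, …
g: a_k = -1, 0, 8, 0, -32/3, 0, 256/45, …
Weyl lclm of L_f,L_g ⇒ L₀ (ord ≤ 4).
Derive L from L₀ (diff closure).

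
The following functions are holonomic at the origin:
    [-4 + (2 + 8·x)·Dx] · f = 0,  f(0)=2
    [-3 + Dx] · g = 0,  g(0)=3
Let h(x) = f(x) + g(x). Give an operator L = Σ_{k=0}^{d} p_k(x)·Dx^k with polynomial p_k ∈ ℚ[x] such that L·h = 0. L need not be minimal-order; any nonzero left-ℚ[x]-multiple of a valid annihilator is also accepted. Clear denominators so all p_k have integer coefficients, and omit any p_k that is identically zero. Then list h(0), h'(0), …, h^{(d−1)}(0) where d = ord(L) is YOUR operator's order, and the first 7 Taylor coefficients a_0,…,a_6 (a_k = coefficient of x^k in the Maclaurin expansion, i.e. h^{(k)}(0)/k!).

f: a_k = 2, 4, -4, 8, -20, 56, -168, …
g: a_k = 3, 9, 27/2, 27/2, 81/8, 243/40, 243/80, …
L₀ := lclm(L_f,L_g); ord L₀ ≤ 1+1.
L = (30 + 72·x) + (-13 - 72·x - 144·x^2)·Dx + (1 + 16·x + 48·x^2)·Dx^2  (order 2).
h: a_k = 5, 13, 19/2, 43/2, -79/8, 2483/40, -13197/80, …
ICs: h(0) = 5, h′(0) = 13.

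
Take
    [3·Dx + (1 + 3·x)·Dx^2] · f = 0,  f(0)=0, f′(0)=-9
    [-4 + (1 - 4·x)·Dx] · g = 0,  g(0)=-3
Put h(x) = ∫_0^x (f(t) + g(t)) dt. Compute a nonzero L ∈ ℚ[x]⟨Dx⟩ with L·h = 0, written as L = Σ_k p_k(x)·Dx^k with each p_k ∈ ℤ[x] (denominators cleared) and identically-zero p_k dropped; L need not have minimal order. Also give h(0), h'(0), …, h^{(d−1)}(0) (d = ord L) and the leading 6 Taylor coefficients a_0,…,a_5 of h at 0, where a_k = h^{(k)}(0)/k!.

L = (-432 - 288·x)·Dx^2 + (-78 - 720·x - 576·x^2)·Dx^3 + (11 + x - 144·x^2 - 144·x^3)·Dx^4  (order 4).
h: a_k = 0, -3, -21/2, -23/2, -219/4, -2829/20, …
ICs: h(0) = 0, h′(0) = -3, h′′(0) = -21, h′′′(0) = -69.

f: a_k = 0, -9, 27/2, -27, 243/4, -729/5, …
g: a_k = -3, -12, -48, -192, -768, -3072, …
L₀ := lclm(L_f,L_g); ord L₀ ≤ 2+1.
∫: right-multiply L₀ by Dx.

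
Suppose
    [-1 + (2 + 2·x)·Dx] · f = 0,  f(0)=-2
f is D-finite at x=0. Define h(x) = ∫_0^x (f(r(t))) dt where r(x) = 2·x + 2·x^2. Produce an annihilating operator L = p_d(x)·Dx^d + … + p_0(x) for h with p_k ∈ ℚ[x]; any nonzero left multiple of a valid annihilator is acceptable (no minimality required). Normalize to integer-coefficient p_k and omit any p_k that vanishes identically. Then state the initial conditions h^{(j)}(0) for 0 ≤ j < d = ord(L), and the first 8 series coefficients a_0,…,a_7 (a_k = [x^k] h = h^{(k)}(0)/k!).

f: a_k = -2, -1, 1/4, -1/8, 5/64, -7/128, 21/512, -33/1024, …
Substitute x→r, Dx→(1/r')Dx; clear ⇒ L₀.
h=∫₀ˣh₀: take L = L₀·Dx.
L = (-1 - 2·x)·Dx + (1 + 2·x + 2·x^2)·Dx^2  (order 2).
h: a_k = 0, -2, -1, -1/3, 1/4, -3/20, 1/24, 3/56, …
ICs: h(0) = 0, h′(0) = -2.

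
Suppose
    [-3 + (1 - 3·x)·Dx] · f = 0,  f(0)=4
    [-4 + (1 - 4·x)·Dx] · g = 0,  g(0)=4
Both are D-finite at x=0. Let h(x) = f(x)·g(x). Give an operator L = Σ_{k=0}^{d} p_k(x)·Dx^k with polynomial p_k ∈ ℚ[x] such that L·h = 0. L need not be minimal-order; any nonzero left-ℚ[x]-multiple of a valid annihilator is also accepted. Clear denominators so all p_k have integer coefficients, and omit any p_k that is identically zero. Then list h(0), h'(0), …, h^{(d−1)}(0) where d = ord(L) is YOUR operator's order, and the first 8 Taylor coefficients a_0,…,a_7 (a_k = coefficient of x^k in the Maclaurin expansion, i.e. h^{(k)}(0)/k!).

L = (-7 + 24·x) + (1 - 7·x + 12·x^2)·Dx  (order 1).
h: a_k = 16, 112, 592, 2800, 12496, 53872, 227152, 943600, …
ICs: h(0) = 16.

f: a_k = 4, 12, 36, 108, 324, 972, 2916, 8748, …
g: a_k = 4, 16, 64, 256, 1024, 4096, 16384, 65536, …
Sym-product of L_f,L_g gives L₀ (≤ ord 1).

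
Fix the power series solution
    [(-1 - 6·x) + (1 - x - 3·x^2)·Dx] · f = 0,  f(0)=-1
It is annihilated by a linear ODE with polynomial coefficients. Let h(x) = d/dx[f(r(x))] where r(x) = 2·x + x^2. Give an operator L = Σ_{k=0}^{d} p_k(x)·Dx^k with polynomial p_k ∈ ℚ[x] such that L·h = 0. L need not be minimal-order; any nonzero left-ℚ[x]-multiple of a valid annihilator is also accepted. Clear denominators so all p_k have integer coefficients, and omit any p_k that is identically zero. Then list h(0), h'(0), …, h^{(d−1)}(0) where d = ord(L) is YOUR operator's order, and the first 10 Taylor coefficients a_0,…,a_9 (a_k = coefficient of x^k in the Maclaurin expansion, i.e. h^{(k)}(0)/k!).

L = (17 + 114·x + 597·x^2 + 1260·x^3 + 1215·x^4 + 540·x^5 + 90·x^6) + (-1 - 11·x + 21·x^2 + 211·x^3 + 405·x^4 + 333·x^5 + 126·x^6 + 18·x^7)·Dx  (order 1).
h: a_k = -2, -34, -216, -1568, -9650, -59226, -348264, -2017304, -11478096, -64554440, …
ICs: h(0) = -2.

f: a_k = -1, -1, -4, -7, -19, -40, -97, -217, -508, -1159, …
Substitute x→r, Dx→(1/r')Dx; clear ⇒ L₀.
Differentiate: ansatz ord ≤ ord L₀ ⇒ L.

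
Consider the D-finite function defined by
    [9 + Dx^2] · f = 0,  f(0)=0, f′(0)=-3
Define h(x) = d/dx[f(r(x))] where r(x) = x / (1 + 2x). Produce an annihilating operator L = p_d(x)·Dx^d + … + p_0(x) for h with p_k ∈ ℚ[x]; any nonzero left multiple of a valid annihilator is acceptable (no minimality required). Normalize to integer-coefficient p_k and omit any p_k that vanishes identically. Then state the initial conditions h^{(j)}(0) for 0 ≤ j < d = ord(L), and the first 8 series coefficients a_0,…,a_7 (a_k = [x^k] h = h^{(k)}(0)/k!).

f: a_k = 0, -3, 0, 9/2, 0, -81/40, 0, 243/560, …
h₀=f(r): pull back L_f along r ⇒ L₀.
h₀' ⇒ L via d/dx closure of L₀.
L = (33 + 96·x + 96·x^2) + (12 + 72·x + 144·x^2 + 96·x^3)·Dx + (1 + 8·x + 24·x^2 + 32·x^3 + 16·x^4)·Dx^2  (order 2).
h: a_k = -3, 12, -45/2, -12, 2319/8, -2925/2, 429483/80, -83163/5, …
ICs: h(0) = -3, h′(0) = 12.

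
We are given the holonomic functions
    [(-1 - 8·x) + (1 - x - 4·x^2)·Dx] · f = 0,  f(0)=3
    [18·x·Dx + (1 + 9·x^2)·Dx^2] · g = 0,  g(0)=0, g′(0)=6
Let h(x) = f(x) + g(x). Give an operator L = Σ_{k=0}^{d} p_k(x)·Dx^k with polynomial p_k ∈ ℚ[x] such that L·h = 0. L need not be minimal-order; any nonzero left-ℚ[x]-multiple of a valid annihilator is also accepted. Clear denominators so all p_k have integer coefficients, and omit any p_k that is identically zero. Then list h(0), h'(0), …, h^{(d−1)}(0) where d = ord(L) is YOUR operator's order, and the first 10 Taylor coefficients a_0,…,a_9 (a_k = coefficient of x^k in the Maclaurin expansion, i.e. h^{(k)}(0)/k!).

L = (-90 + 360·x + 6462·x^2 + 14688·x^3 + 63936·x^4 + 31104·x^6)·Dx + (36 + 294·x + 324·x^2 + 3198·x^3 + 13680·x^4 + 46080·x^5 + 3888·x^6 + 31104·x^7)·Dx^2 + (-5 - 16·x - 160·x^2 + 96·x^3 - 555·x^4 + 2304·x^5 + 4896·x^6 + 1296·x^7 + 5184·x^8)·Dx^3  (order 3).
h: a_k = 3, 9, 15, 9, 87, 1461/5, 543, 4887/7, 3495, 13161, …
ICs: h(0) = 3, h′(0) = 9, h′′(0) = 30.

f: a_k = 3, 3, 15, 27, 87, 195, 543, 1323, 3495, 8787, …
g: a_k = 0, 6, 0, -18, 0, 486/5, 0, -4374/7, 0, 4374, …
Weyl lclm of L_f,L_g ⇒ L₀ (ord ≤ 3).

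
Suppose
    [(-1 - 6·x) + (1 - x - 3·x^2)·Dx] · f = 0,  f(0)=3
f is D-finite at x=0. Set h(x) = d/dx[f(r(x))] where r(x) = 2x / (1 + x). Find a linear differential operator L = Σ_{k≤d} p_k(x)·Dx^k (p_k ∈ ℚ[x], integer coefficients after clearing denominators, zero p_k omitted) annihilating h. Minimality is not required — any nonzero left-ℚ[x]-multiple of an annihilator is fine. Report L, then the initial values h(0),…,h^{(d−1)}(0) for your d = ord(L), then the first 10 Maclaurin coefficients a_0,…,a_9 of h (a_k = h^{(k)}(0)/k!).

f: a_k = 3, 3, 12, 21, 57, 120, 291, 651, 1524, 3477, …
L₀ from L_f via x↦r, Dx↦r'^{-1}Dx.
h=h₀': d/dx-closure on L₀ ⇒ L.
L = (14 + 78·x + 546·x^2 + 338·x^3) + (-1 - 14·x + 182·x^3 + 169·x^4)·Dx  (order 1).
h: a_k = 6, 84, 234, 2184, 5070, 42588, 92274, 738192, 1542294, 11995620, …
ICs: h(0) = 6.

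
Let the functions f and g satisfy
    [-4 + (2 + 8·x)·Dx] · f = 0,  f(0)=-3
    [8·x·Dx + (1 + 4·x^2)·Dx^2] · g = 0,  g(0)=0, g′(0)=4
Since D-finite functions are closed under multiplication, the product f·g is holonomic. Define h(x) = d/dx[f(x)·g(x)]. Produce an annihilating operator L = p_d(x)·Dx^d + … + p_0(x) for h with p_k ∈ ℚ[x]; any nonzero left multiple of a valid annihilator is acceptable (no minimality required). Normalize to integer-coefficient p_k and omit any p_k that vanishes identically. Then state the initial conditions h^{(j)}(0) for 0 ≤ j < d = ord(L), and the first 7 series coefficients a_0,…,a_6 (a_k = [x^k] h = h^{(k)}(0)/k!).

f: a_k = -3, -6, 6, -12, 30, -84, 252, …
g: a_k = 0, 4, 0, -16/3, 0, 64/5, 0, …
f·g: L₀ = L_f ⊗_s L_g, ord ≤ 1·2.
h₀' ⇒ L via d/dx closure of L₀.
L = (-4 + 160·x + 320·x^2 - 384·x^3 - 192·x^4) + (16 + 120·x + 432·x^2 + 544·x^3 - 1344·x^4 - 768·x^5)·Dx + (3 + 20·x + 24·x^2 - 16·x^3 - 16·x^4 - 384·x^5 - 256·x^6)·Dx^2  (order 2).
h: a_k = -12, -48, 120, -64, 248, -10464/5, 36208/5, …
ICs: h(0) = -12, h′(0) = -48.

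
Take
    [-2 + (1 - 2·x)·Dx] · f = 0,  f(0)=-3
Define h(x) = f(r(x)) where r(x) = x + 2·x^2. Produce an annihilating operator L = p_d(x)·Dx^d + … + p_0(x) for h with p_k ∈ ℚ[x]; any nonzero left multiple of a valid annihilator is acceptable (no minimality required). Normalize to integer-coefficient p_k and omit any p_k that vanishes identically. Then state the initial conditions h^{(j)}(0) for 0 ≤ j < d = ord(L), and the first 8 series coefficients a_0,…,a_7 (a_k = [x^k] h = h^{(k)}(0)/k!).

f: a_k = -3, -6, -12, -24, -48, -96, -192, -384, …
f∘r: x↦r, Dx↦Dx/r' in L_f ⇒ L₀.
L = (2 + 8·x) + (-1 + 2·x + 4·x^2)·Dx  (order 1).
h: a_k = -3, -6, -24, -72, -240, -768, -2496, -8064, …
ICs: h(0) = -3.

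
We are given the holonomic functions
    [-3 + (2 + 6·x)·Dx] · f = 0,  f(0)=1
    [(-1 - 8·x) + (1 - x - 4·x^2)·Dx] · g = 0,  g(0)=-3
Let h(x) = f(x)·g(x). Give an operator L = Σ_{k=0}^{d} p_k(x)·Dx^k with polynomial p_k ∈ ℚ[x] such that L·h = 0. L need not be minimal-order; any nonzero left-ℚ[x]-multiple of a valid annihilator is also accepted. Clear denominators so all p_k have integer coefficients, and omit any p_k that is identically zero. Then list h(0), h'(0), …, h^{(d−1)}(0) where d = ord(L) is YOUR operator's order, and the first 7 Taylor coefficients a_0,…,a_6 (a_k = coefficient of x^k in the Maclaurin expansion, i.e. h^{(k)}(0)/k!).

L = (5 + 19·x + 36·x^2) + (-2 - 4·x + 14·x^2 + 24·x^3)·Dx  (order 1).
h: a_k = -3, -15/2, -129/8, -819/16, -13593/128, -84705/256, -727869/1024, …
ICs: h(0) = -3.

f: a_k = 1, 3/2, -9/8, 27/16, -405/128, 1701/256, -15309/1024, …
g: a_k = -3, -3, -15, -27, -87, -195, -543, …
h₀=f·g: eliminate ⇒ L₀, order ≤ 1·1.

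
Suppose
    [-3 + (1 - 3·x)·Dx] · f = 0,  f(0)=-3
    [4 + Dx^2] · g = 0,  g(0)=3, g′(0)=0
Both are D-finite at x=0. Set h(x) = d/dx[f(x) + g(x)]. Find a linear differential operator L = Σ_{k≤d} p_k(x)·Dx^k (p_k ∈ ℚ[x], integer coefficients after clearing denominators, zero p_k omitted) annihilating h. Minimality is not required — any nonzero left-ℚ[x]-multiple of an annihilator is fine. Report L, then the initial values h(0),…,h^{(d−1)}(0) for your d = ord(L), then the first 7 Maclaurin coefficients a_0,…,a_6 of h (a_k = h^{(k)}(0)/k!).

f: a_k = -3, -9, -27, -81, -243, -729, -2187, …
g: a_k = 3, 0, -6, 0, 2, 0, -4/15, …
L₀ := lclm(L_f,L_g); ord L₀ ≤ 1+2.
h₀' ⇒ L via d/dx closure of L₀.
L = (1344 - 288·x + 432·x^2) + (-116 + 396·x - 216·x^2 + 216·x^3)·Dx + (336 - 72·x + 108·x^2)·Dx^2 + (-29 + 99·x - 54·x^2 + 54·x^3)·Dx^3  (order 3).
h: a_k = -9, -66, -243, -964, -3645, -65618/5, -45927, …
ICs: h(0) = -9, h′(0) = -66, h′′(0) = -486.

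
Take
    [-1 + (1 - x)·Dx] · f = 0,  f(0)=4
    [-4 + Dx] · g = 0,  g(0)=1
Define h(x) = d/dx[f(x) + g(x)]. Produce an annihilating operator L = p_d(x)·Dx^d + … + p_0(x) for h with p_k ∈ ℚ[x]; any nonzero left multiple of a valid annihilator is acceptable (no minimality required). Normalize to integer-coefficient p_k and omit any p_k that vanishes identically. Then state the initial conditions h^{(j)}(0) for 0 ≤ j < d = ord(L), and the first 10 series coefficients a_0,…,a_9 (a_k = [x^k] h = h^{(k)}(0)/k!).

f: a_k = 4, 4, 4, 4, 4, 4, 4, 4, 4, 4, …
g: a_k = 1, 4, 8, 32/3, 32/3, 128/15, 256/45, 1024/315, 512/315, 2048/2835, …
h₀=f+g: left-lcm gives L₀, ord ≤ 2.
h=h₀': d/dx-closure on L₀ ⇒ L.
L = (-4 + 16·x) + (5 - 16·x + 8·x^2)·Dx + (-1 + 3·x - 2·x^2)·Dx^2  (order 2).
h: a_k = 8, 24, 44, 176/3, 188/3, 872/15, 2284/45, 14176/315, 13388/315, 121592/2835, …
ICs: h(0) = 8, h′(0) = 24.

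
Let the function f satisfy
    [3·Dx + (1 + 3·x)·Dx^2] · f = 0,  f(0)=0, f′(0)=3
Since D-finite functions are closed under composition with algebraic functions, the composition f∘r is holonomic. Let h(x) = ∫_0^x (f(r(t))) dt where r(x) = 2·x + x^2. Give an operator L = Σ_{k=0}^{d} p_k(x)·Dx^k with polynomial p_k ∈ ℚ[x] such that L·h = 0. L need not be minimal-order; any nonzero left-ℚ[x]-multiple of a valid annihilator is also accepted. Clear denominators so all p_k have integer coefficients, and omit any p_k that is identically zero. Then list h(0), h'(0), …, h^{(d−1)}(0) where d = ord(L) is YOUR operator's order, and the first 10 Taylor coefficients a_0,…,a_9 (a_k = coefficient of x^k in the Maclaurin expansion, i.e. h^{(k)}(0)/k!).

f: a_k = 0, 3, -9/2, 9, -81/4, 243/5, -243/2, 2187/7, -6561/8, 2187, …
Substitute x→r, Dx→(1/r')Dx; clear ⇒ L₀.
h=∫₀ˣh₀: take L = L₀·Dx.
L = (5 + 6·x + 3·x^2)·Dx^2 + (1 + 7·x + 9·x^2 + 3·x^3)·Dx^3  (order 3).
h: a_k = 0, 0, 3, -5, 27/2, -441/10, 801/5, -4365/7, 71361/28, -43209/4, …
ICs: h(0) = 0, h′(0) = 0, h′′(0) = 6.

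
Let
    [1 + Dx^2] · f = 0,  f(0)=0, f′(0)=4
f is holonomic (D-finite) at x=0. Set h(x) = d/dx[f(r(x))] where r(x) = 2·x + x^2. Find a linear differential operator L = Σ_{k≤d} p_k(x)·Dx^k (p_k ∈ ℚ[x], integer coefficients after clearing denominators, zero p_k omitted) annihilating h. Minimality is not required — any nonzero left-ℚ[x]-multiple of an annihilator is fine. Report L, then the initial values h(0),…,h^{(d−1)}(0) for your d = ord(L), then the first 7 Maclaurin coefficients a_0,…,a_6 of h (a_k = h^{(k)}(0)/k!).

f: a_k = 0, 4, 0, -2/3, 0, 1/30, 0, …
Change of var in L_f (x↦r) gives L₀.
Differentiate: ansatz ord ≤ ord L₀ ⇒ L.
L = (7 + 16·x + 24·x^2 + 16·x^3 + 4·x^4) + (-3 - 3·x)·Dx + (1 + 2·x + x^2)·Dx^2  (order 2).
h: a_k = 8, 8, -16, -32, -44/3, 12, 808/45, …
ICs: h(0) = 8, h′(0) = 8.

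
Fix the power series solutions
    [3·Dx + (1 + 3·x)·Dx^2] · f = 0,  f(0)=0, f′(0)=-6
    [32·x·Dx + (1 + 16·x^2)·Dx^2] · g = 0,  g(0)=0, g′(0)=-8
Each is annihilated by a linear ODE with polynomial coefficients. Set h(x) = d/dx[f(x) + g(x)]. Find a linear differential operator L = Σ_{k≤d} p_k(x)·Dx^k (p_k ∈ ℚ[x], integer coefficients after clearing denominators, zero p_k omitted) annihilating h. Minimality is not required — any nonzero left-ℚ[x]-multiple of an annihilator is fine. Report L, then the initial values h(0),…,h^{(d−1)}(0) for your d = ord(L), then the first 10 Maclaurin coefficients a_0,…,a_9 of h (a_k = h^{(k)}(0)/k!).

L = (-96 - 864·x + 4608·x^2 + 4608·x^3) + (-50 - 192·x + 672·x^2 + 9216·x^3 + 9216·x^4)·Dx + (-3 + 23·x + 96·x^2 + 512·x^3 + 2304·x^4 + 2304·x^5)·Dx^2  (order 2).
h: a_k = -14, 18, 74, 162, -2534, 1458, 28394, 13122, -563654, 118098, …
ICs: h(0) = -14, h′(0) = 18.

f: a_k = 0, -6, 9, -18, 81/2, -486/5, 243, -4374/7, 6561/4, -4374, …
g: a_k = 0, -8, 0, 128/3, 0, -2048/5, 0, 32768/7, 0, -524288/9, …
L₀ := lclm(L_f,L_g); ord L₀ ≤ 2+2.
Differentiate: ansatz ord ≤ ord L₀ ⇒ L.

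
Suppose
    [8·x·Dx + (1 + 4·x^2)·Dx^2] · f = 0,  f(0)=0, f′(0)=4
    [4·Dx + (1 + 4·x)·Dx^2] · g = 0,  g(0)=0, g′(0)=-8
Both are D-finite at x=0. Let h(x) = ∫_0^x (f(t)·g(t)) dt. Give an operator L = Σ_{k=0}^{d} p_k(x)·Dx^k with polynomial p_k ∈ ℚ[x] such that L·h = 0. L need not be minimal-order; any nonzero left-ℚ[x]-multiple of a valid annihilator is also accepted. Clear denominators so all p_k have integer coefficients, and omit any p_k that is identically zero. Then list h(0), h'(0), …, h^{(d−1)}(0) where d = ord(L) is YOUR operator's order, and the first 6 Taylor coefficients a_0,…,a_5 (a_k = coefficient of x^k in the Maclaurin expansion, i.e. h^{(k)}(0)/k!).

f: a_k = 0, 4, 0, -16/3, 0, 64/5, …
g: a_k = 0, -8, 16, -128/3, 128, -2048/5, …
f·g: L₀ = L_f ⊗_s L_g, ord ≤ 2·2.
∫: right-multiply L₀ by Dx.
L = (96 + 640·x + 1408·x^2 + 7680·x^3 + 15360·x^4 + 26624·x^5 + 8192·x^7)·Dx^2 + (24 + 320·x + 2656·x^2 + 9728·x^3 + 28160·x^4 + 47616·x^5 + 71680·x^6 + 6144·x^7 + 28672·x^8)·Dx^3 + (12 + 104·x + 672·x^2 + 2976·x^3 + 8256·x^4 + 18048·x^5 + 24576·x^6 + 35328·x^7 + 6144·x^8 + 16384·x^9)·Dx^4 + (1 + 12·x + 68·x^2 + 256·x^3 + 696·x^4 + 1536·x^5 + 2688·x^6 + 3072·x^7 + 4224·x^8 + 1024·x^9 + 2048·x^10)·Dx^5  (order 5).
h: a_k = 0, 0, 0, -32/3, 16, -128/5, …
ICs: h(0) = 0, h′(0) = 0, h′′(0) = 0, h′′′(0) = -64, h′′′′(0) = 384.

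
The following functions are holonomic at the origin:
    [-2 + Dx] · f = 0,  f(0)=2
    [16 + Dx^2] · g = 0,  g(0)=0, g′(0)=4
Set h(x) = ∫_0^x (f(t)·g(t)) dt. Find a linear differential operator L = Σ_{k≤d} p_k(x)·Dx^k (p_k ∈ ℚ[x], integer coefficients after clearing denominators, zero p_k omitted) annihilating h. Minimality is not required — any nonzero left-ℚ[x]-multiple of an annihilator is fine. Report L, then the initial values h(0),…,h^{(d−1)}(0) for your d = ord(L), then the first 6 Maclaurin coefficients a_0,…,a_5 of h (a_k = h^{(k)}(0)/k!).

f: a_k = 2, 4, 4, 8/3, 4/3, 8/15, …
g: a_k = 0, 4, 0, -32/3, 0, 128/15, …
Product ⇒ symmetric product L₀, ord ≤ 2.
h=∫₀ˣh₀: take L = L₀·Dx.
L = 20·Dx - 4·Dx^2 + Dx^3  (order 3).
h: a_k = 0, 0, 4, 16/3, -4/3, -32/5, …
ICs: h(0) = 0, h′(0) = 0, h′′(0) = 8.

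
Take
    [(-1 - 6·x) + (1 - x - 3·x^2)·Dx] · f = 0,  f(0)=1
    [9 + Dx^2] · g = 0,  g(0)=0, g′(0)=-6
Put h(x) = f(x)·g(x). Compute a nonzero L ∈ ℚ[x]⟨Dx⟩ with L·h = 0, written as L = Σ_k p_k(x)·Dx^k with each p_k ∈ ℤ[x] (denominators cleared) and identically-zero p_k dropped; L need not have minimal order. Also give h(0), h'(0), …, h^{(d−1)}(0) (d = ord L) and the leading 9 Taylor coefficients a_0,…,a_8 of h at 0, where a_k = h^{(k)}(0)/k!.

L = (-3 + 9·x + 27·x^2) + (2 + 12·x)·Dx + (-1 + x + 3·x^2)·Dx^2  (order 2).
h: a_k = 0, -6, -6, -15, -33, -1641/20, -3621/20, -119373/280, -54291/56, …
ICs: h(0) = 0, h′(0) = -6.

f: a_k = 1, 1, 4, 7, 19, 40, 97, 217, 508, …
g: a_k = 0, -6, 0, 9, 0, -81/20, 0, 243/280, 0, …
Product ⇒ symmetric product L₀, ord ≤ 2.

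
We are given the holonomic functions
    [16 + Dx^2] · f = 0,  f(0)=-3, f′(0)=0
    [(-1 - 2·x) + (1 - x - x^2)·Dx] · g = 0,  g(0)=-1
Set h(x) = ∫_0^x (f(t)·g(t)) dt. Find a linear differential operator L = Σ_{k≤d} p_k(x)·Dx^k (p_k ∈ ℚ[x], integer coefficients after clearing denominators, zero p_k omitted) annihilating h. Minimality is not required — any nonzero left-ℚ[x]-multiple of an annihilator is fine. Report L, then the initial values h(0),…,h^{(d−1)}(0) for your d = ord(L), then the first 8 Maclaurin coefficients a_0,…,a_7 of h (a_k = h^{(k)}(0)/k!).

L = (-14 + 16·x + 16·x^2)·Dx + (2 + 4·x)·Dx^2 + (-1 + x + x^2)·Dx^3  (order 3).
h: a_k = 0, 3, 3/2, -6, -15/4, -1/5, -8/3, -73/15, …
ICs: h(0) = 0, h′(0) = 3, h′′(0) = 3.

f: a_k = -3, 0, 24, 0, -32, 0, 256/15, 0, …
g: a_k = -1, -1, -2, -3, -5, -8, -13, -21, …
Product ⇒ symmetric product L₀, ord ≤ 2.
∫: right-multiply L₀ by Dx.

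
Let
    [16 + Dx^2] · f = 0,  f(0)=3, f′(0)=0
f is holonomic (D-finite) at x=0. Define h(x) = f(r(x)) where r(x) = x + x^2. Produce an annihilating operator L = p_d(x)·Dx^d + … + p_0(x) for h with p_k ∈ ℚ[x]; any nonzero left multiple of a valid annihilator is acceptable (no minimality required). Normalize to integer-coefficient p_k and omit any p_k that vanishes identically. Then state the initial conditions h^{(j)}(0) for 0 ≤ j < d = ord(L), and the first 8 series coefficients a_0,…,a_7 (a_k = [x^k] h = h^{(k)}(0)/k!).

L = (16 + 96·x + 192·x^2 + 128·x^3) - 2·Dx + (1 + 2·x)·Dx^2  (order 2).
h: a_k = 3, 0, -24, -48, 8, 128, 2624/15, 128/5, …
ICs: h(0) = 3, h′(0) = 0.

f: a_k = 3, 0, -24, 0, 32, 0, -256/15, 0, …
Substitute x→r, Dx→(1/r')Dx; clear ⇒ L₀.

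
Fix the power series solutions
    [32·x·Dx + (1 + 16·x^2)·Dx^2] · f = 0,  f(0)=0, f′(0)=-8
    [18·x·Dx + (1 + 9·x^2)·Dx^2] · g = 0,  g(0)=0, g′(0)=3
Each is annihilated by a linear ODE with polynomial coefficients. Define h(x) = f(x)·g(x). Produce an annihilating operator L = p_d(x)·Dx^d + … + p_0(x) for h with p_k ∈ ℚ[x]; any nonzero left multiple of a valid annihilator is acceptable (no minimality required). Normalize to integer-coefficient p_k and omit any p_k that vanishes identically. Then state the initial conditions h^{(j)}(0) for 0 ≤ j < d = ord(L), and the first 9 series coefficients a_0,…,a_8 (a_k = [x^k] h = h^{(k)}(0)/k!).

L = (-3456·x - 144000·x^3 - 1327104·x^5 + 4147200·x^7 + 71663616·x^9)·Dx + (-100 - 11532·x^2 - 259200·x^4 - 1161216·x^6 + 14515200·x^8 + 107495424·x^10)·Dx^2 + (-200·x - 7880·x^3 - 86400·x^5 + 194112·x^7 + 8294400·x^9 + 35831808·x^11)·Dx^3 + (-1 - 50·x^2 - 769·x^4 + 110736·x^8 + 1036800·x^10 + 2985984·x^12)·Dx^4  (order 4).
h: a_k = 0, 0, -24, 0, 200, 0, -10008/5, 0, 156120/7, …
ICs: h(0) = 0, h′(0) = 0, h′′(0) = -48, h′′′(0) = 0.

f: a_k = 0, -8, 0, 128/3, 0, -2048/5, 0, 32768/7, 0, …
g: a_k = 0, 3, 0, -9, 0, 243/5, 0, -2187/7, 0, …
Product ⇒ symmetric product L₀, ord ≤ 4.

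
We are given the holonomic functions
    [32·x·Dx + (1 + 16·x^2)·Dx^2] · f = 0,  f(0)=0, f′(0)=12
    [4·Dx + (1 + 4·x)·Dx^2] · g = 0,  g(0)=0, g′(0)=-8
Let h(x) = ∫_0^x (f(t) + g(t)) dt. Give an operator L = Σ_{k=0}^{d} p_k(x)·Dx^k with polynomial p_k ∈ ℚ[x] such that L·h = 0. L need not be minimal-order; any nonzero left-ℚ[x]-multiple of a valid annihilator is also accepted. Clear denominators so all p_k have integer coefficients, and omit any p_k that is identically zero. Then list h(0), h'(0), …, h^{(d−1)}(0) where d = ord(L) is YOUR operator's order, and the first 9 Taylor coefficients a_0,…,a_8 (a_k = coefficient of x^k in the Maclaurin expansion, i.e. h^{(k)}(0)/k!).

L = (-32 - 384·x + 1536·x^2 + 2048·x^3)·Dx^2 + (-16 - 64·x + 3072·x^3 + 4096·x^4)·Dx^3 + (-1 + 4·x + 32·x^2 + 128·x^3 + 768·x^4 + 1024·x^5)·Dx^4  (order 4).
h: a_k = 0, 0, 2, 16/3, -80/3, 128/5, 512/15, 4096/21, -10240/7, …
ICs: h(0) = 0, h′(0) = 0, h′′(0) = 4, h′′′(0) = 32.

f: a_k = 0, 12, 0, -64, 0, 3072/5, 0, -49152/7, 0, …
g: a_k = 0, -8, 16, -128/3, 128, -2048/5, 4096/3, -32768/7, 16384, …
Weyl lclm of L_f,L_g ⇒ L₀ (ord ≤ 4).
h=∫h₀ ⇒ L = L₀·Dx.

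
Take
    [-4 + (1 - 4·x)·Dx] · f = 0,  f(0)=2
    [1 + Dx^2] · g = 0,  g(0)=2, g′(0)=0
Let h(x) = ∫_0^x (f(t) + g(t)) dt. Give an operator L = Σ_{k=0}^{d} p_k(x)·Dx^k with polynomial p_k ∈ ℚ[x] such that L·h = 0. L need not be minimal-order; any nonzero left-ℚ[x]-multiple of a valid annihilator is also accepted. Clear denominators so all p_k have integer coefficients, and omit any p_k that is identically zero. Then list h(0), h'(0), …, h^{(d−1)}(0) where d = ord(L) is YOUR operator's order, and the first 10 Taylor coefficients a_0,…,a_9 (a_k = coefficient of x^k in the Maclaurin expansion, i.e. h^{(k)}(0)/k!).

L = (388 - 32·x + 64·x^2)·Dx + (-33 + 140·x - 48·x^2 + 64·x^3)·Dx^2 + (388 - 32·x + 64·x^2)·Dx^3 + (-33 + 140·x - 48·x^2 + 64·x^3)·Dx^4  (order 4).
h: a_k = 0, 4, 4, 31/3, 32, 1229/12, 1024/3, 2949119/2520, 4096, 2642411521/181440, …
ICs: h(0) = 0, h′(0) = 4, h′′(0) = 8, h′′′(0) = 62.

f: a_k = 2, 8, 32, 128, 512, 2048, 8192, 32768, 131072, 524288, …
g: a_k = 2, 0, -1, 0, 1/12, 0, -1/360, 0, 1/20160, 0, …
f+g: L₀ = lclm(L_f,L_g), ord ≤ 1+2.
h=∫h₀ ⇒ L = L₀·Dx.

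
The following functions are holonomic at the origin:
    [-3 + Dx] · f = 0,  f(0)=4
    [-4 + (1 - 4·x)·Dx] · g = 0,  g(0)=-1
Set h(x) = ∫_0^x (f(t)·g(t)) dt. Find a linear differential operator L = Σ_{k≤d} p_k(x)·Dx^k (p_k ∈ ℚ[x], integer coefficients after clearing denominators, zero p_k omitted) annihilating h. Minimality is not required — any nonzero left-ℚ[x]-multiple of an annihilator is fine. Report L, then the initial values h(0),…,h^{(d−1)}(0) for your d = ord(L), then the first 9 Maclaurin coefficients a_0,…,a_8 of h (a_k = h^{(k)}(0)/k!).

L = (7 - 12·x)·Dx + (-1 + 4·x)·Dx^2  (order 2).
h: a_k = 0, -4, -14, -130/3, -269/2, -4331/10, -86701/60, -693689/140, -3884707/224, …
ICs: h(0) = 0, h′(0) = -4.

f: a_k = 4, 12, 18, 18, 27/2, 81/10, 81/20, 243/140, 729/1120, …
g: a_k = -1, -4, -16, -64, -256, -1024, -4096, -16384, -65536, …
Product ⇒ symmetric product L₀, ord ≤ 1.
∫: right-multiply L₀ by Dx.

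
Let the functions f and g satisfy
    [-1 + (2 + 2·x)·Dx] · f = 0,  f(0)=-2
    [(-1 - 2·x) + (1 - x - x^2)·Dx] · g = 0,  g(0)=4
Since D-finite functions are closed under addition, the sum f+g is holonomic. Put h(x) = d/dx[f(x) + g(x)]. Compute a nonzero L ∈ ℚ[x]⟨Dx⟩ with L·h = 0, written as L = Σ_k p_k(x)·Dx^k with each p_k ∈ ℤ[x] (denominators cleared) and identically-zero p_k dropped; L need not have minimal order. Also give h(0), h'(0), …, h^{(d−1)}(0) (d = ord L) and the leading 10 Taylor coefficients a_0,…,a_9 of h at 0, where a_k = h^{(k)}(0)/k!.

f: a_k = -2, -1, 1/4, -1/8, 5/64, -7/128, 21/512, -33/1024, 429/16384, -715/32768, …
g: a_k = 4, 4, 8, 12, 20, 32, 52, 84, 136, 220, …
f+g: L₀ = lclm(L_f,L_g), ord ≤ 1+1.
Derive L from L₀ (diff closure).
L = (-48 - 138·x - 156·x^2 - 84·x^3 - 30·x^4) + (-69 - 336·x - 615·x^2 - 576·x^3 - 321·x^4 - 90·x^5)·Dx + (18 + 42·x + 6·x^2 - 82·x^3 - 126·x^4 - 82·x^5 - 20·x^6)·Dx^2  (order 2).
h: a_k = 3, 33/2, 285/8, 1285/16, 20445/128, 79935/256, 601881/1024, 2228653/2048, 64874205/32768, 233320315/65536, …
ICs: h(0) = 3, h′(0) = 33/2.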